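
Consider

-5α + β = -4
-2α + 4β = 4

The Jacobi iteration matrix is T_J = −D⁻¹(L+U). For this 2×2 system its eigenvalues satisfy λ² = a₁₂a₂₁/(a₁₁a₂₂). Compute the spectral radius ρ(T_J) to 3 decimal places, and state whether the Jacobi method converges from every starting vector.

a₁₂a₂₁/(a₁₁a₂₂) = (1)·(-2) / ((-5)·(4)) = 0.100000
ρ = √|0.100000| = √0.100000 = 0.316
ρ < 1, so Jacobi converges

0.316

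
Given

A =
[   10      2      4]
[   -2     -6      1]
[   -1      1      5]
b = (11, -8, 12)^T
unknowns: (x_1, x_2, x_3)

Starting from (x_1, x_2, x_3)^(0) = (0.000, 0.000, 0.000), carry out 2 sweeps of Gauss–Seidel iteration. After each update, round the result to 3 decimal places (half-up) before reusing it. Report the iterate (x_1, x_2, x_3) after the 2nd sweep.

(-0.064, 1.759, 2.035)

Iteration 1:
  x_1 = (11 - (2)·0.000 - (4)·0.000) / (10) = 1.100
  x_2 = (-8 - (-2)·1.100 - (1)·0.000) / (-6) = 0.967
  x_3 = (12 - (-1)·1.100 - (1)·0.967) / (5) = 2.427
Iteration 2:
  x_1 = (11 - (2)·0.967 - (4)·2.427) / (10) = -0.064
  x_2 = (-8 - (-2)·-0.064 - (1)·2.427) / (-6) = 1.759
  x_3 = (12 - (-1)·-0.064 - (1)·1.759) / (5) = 2.035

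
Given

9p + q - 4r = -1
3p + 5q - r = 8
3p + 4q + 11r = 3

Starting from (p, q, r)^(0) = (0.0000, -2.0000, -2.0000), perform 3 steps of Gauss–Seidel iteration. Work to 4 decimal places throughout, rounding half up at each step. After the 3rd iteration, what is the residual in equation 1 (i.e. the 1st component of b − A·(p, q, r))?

Iteration 1:
  p = (-1 - (1)·-2.0000 - (-4)·-2.0000) / (9) = -0.7778
  q = (8 - (3)·-0.7778 - (-1)·-2.0000) / (5) = 1.6667
  r = (3 - (3)·-0.7778 - (4)·1.6667) / (11) = -0.1212
Iteration 2:
  p = (-1 - (1)·1.6667 - (-4)·-0.1212) / (9) = -0.3502
  q = (8 - (3)·-0.3502 - (-1)·-0.1212) / (5) = 1.7859
  r = (3 - (3)·-0.3502 - (4)·1.7859) / (11) = -0.2812
Iteration 3:
  p = (-1 - (1)·1.7859 - (-4)·-0.2812) / (9) = -0.4345
  q = (8 - (3)·-0.4345 - (-1)·-0.2812) / (5) = 1.8045
  r = (3 - (3)·-0.4345 - (4)·1.8045) / (11) = -0.2650
Residual b − A·x = (0.0460, 0.0160, 0.0005)

0.0460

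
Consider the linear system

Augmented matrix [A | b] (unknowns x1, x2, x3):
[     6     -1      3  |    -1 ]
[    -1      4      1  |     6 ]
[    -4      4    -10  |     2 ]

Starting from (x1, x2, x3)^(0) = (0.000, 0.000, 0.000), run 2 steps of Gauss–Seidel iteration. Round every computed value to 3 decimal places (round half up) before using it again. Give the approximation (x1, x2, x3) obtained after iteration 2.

(-0.149, 1.350, 0.400)

Iteration 1:
  x1 = (-1 - (-1)·0.000 - (3)·0.000) / (6) = -0.167
  x2 = (6 - (-1)·-0.167 - (1)·0.000) / (4) = 1.458
  x3 = (2 - (-4)·-0.167 - (4)·1.458) / (-10) = 0.450
Iteration 2:
  x1 = (-1 - (-1)·1.458 - (3)·0.450) / (6) = -0.149
  x2 = (6 - (-1)·-0.149 - (1)·0.450) / (4) = 1.350
  x3 = (2 - (-4)·-0.149 - (4)·1.350) / (-10) = 0.400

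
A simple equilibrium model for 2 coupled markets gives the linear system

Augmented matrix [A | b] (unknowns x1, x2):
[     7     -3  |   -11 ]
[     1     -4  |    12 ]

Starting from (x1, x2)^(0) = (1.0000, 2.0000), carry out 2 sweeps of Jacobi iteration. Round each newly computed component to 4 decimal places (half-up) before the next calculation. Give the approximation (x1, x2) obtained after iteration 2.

Iteration 1:
  x1 = (-11 - (-3)·2.0000) / (7) = -0.7143
  x2 = (12 - (1)·1.0000) / (-4) = -2.7500
Iteration 2:
  x1 = (-11 - (-3)·-2.7500) / (7) = -2.7500
  x2 = (12 - (1)·-0.7143) / (-4) = -3.1786

(-2.7500, -3.1786)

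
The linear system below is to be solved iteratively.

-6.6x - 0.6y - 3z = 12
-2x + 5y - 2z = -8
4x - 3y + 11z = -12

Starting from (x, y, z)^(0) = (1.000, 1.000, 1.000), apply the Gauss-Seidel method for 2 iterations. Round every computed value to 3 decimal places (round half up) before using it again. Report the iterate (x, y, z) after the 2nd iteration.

(-1.252, -2.428, -1.298)

Iteration 1:
  x = (12 - (-0.6)·1.000 - (-3)·1.000) / (-6.6) = -2.364
  y = (-8 - (-2)·-2.364 - (-2)·1.000) / (5) = -2.146
  z = (-12 - (4)·-2.364 - (-3)·-2.146) / (11) = -0.817
Iteration 2:
  x = (12 - (-0.6)·-2.146 - (-3)·-0.817) / (-6.6) = -1.252
  y = (-8 - (-2)·-1.252 - (-2)·-0.817) / (5) = -2.428
  z = (-12 - (4)·-1.252 - (-3)·-2.428) / (11) = -1.298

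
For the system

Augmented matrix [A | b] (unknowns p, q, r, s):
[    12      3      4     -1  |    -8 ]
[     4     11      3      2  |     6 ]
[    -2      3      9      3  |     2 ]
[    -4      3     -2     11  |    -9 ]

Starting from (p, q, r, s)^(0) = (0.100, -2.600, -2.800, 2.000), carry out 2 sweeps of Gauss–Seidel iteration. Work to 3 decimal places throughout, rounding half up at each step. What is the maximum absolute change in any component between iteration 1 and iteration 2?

1.812

Iteration 1:
  p = (-8 - (3)·-2.600 - (4)·-2.800 - (-1)·2.000) / (12) = 1.083
  q = (6 - (4)·1.083 - (3)·-2.800 - (2)·2.000) / (11) = 0.552
  r = (2 - (-2)·1.083 - (3)·0.552 - (3)·2.000) / (9) = -0.388
  s = (-9 - (-4)·1.083 - (3)·0.552 - (-2)·-0.388) / (11) = -0.645
Iteration 2:
  p = (-8 - (3)·0.552 - (4)·-0.388 - (-1)·-0.645) / (12) = -0.729
  q = (6 - (4)·-0.729 - (3)·-0.388 - (2)·-0.645) / (11) = 1.034
  r = (2 - (-2)·-0.729 - (3)·1.034 - (3)·-0.645) / (9) = -0.069
  s = (-9 - (-4)·-0.729 - (3)·1.034 - (-2)·-0.069) / (11) = -1.378
Change: (-1.812, 0.482, 0.319, -0.733) → max |·| = 1.812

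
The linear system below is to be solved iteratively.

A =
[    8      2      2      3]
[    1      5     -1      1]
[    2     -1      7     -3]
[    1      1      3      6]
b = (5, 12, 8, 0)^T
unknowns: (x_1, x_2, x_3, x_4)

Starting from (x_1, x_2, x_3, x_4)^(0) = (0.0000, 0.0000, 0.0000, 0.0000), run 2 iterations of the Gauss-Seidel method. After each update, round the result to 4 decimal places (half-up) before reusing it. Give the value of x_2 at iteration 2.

Iteration 1:
  x_1 = (5 - (2)·0.0000 - (2)·0.0000 - (3)·0.0000) / (8) = 0.6250
  x_2 = (12 - (1)·0.6250 - (-1)·0.0000 - (1)·0.0000) / (5) = 2.2750
  x_3 = (8 - (2)·0.6250 - (-1)·2.2750 - (-3)·0.0000) / (7) = 1.2893
  x_4 = (0 - (1)·0.6250 - (1)·2.2750 - (3)·1.2893) / (6) = -1.1280
Iteration 2:
  x_1 = (5 - (2)·2.2750 - (2)·1.2893 - (3)·-1.1280) / (8) = 0.1569
  x_2 = (12 - (1)·0.1569 - (-1)·1.2893 - (1)·-1.1280) / (5) = 2.8521
  x_3 = (8 - (2)·0.1569 - (-1)·2.8521 - (-3)·-1.1280) / (7) = 1.0220
  x_4 = (0 - (1)·0.1569 - (1)·2.8521 - (3)·1.0220) / (6) = -1.0125

2.8521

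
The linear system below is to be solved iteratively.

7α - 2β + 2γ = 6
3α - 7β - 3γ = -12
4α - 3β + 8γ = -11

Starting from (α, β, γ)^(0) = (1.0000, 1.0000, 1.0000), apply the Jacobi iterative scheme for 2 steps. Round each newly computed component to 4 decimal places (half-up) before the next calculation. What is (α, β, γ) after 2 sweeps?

Iteration 1:
  α = (6 - (-2)·1.0000 - (2)·1.0000) / (7) = 0.8571
  β = (-12 - (3)·1.0000 - (-3)·1.0000) / (-7) = 1.7143
  γ = (-11 - (4)·1.0000 - (-3)·1.0000) / (8) = -1.5000
Iteration 2:
  α = (6 - (-2)·1.7143 - (2)·-1.5000) / (7) = 1.7755
  β = (-12 - (3)·0.8571 - (-3)·-1.5000) / (-7) = 2.7245
  γ = (-11 - (4)·0.8571 - (-3)·1.7143) / (8) = -1.1607

(1.7755, 2.7245, -1.1607)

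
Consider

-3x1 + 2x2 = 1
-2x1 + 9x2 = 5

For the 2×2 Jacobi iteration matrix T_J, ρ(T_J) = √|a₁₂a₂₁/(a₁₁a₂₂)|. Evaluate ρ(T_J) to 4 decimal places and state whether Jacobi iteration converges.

0.3849

a₁₂a₂₁/(a₁₁a₂₂) = (2)·(-2) / ((-3)·(9)) = 0.148148
ρ = √|0.148148| = √0.148148 = 0.3849
ρ < 1, so Jacobi converges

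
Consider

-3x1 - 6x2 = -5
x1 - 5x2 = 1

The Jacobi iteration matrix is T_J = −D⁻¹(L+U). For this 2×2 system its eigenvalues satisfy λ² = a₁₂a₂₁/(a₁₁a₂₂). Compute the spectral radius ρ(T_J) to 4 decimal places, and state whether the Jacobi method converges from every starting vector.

0.6325

a₁₂a₂₁/(a₁₁a₂₂) = (-6)·(1) / ((-3)·(-5)) = -0.400000
ρ = √|-0.400000| = √0.400000 = 0.6325
ρ < 1, so Jacobi converges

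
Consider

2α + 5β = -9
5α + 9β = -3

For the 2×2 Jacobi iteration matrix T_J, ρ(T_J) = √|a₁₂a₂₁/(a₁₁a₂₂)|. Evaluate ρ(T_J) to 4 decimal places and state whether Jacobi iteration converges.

a₁₂a₂₁/(a₁₁a₂₂) = (5)·(5) / ((2)·(9)) = 1.388889
ρ = √|1.388889| = √1.388889 = 1.1785
ρ > 1, so Jacobi diverges

1.1785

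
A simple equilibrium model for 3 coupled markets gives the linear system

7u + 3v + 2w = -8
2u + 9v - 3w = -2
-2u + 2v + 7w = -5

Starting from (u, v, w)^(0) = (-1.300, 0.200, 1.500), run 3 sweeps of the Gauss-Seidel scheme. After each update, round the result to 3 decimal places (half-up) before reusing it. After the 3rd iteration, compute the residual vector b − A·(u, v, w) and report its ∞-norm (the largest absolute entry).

Iteration 1:
  u = (-8 - (3)·0.200 - (2)·1.500) / (7) = -1.657
  v = (-2 - (2)·-1.657 - (-3)·1.500) / (9) = 0.646
  w = (-5 - (-2)·-1.657 - (2)·0.646) / (7) = -1.372
Iteration 2:
  u = (-8 - (3)·0.646 - (2)·-1.372) / (7) = -1.028
  v = (-2 - (2)·-1.028 - (-3)·-1.372) / (9) = -0.451
  w = (-5 - (-2)·-1.028 - (2)·-0.451) / (7) = -0.879
Iteration 3:
  u = (-8 - (3)·-0.451 - (2)·-0.879) / (7) = -0.698
  v = (-2 - (2)·-0.698 - (-3)·-0.879) / (9) = -0.360
  w = (-5 - (-2)·-0.698 - (2)·-0.360) / (7) = -0.811
Residual b − A·x = (-0.412, 0.203, 0.001); ∞-norm = 0.412

0.412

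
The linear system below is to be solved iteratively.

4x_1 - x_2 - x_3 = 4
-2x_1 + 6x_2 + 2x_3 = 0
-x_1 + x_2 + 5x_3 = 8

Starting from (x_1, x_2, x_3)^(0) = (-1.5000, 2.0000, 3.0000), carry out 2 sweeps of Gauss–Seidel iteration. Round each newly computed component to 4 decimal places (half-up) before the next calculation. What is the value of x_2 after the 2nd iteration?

Iteration 1:
  x_1 = (4 - (-1)·2.0000 - (-1)·3.0000) / (4) = 2.2500
  x_2 = (0 - (-2)·2.2500 - (2)·3.0000) / (6) = -0.2500
  x_3 = (8 - (-1)·2.2500 - (1)·-0.2500) / (5) = 2.1000
Iteration 2:
  x_1 = (4 - (-1)·-0.2500 - (-1)·2.1000) / (4) = 1.4625
  x_2 = (0 - (-2)·1.4625 - (2)·2.1000) / (6) = -0.2125
  x_3 = (8 - (-1)·1.4625 - (1)·-0.2125) / (5) = 1.9350

-0.2125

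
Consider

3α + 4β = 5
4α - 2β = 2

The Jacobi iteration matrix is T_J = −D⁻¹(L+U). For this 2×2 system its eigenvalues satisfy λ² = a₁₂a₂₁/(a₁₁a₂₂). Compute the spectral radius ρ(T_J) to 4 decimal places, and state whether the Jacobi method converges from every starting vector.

1.6330

a₁₂a₂₁/(a₁₁a₂₂) = (4)·(4) / ((3)·(-2)) = -2.666667
ρ = √|-2.666667| = √2.666667 = 1.6330
ρ > 1, so Jacobi diverges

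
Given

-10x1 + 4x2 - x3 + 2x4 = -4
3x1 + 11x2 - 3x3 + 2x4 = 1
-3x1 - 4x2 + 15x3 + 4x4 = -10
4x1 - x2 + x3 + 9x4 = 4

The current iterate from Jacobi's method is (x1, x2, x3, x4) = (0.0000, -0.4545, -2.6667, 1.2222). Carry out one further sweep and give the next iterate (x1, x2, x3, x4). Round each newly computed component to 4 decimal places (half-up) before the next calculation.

(0.7293, -0.8586, -1.1138, 0.6902)

One sweep:
  x1 = (-4 - (4)·-0.4545 - (-1)·-2.6667 - (2)·1.2222) / (-10) = 0.7293
  x2 = (1 - (3)·0.0000 - (-3)·-2.6667 - (2)·1.2222) / (11) = -0.8586
  x3 = (-10 - (-3)·0.0000 - (-4)·-0.4545 - (4)·1.2222) / (15) = -1.1138
  x4 = (4 - (4)·0.0000 - (-1)·-0.4545 - (1)·-2.6667) / (9) = 0.6902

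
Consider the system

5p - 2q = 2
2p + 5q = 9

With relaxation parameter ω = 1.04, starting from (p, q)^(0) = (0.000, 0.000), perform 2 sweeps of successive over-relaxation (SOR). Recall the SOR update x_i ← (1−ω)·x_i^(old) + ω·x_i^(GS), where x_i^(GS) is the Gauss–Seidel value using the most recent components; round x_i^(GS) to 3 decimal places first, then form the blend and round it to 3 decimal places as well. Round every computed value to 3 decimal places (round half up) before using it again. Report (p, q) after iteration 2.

(1.107, 1.343)

Iteration 1:
  p: GS value = (2 - (-2)·0.000) / (5) = 0.400;  p ← (1−ω)·0.000 + ω·0.400 = 0.416
  q: GS value = (9 - (2)·0.416) / (5) = 1.634;  q ← (1−ω)·0.000 + ω·1.634 = 1.699
Iteration 2:
  p: GS value = (2 - (-2)·1.699) / (5) = 1.080;  p ← (1−ω)·0.416 + ω·1.080 = 1.107
  q: GS value = (9 - (2)·1.107) / (5) = 1.357;  q ← (1−ω)·1.699 + ω·1.357 = 1.343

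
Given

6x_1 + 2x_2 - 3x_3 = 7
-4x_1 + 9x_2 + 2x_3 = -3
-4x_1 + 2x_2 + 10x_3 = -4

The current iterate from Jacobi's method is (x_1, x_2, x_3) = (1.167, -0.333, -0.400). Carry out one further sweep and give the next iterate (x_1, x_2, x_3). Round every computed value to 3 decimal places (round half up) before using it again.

One sweep:
  x_1 = (7 - (2)·-0.333 - (-3)·-0.400) / (6) = 1.078
  x_2 = (-3 - (-4)·1.167 - (2)·-0.400) / (9) = 0.274
  x_3 = (-4 - (-4)·1.167 - (2)·-0.333) / (10) = 0.133

(1.078, 0.274, 0.133)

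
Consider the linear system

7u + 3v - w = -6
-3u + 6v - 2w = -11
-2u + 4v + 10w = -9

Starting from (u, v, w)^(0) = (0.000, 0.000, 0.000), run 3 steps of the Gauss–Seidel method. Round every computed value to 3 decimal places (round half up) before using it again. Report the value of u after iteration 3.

Iteration 1:
  u = (-6 - (3)·0.000 - (-1)·0.000) / (7) = -0.857
  v = (-11 - (-3)·-0.857 - (-2)·0.000) / (6) = -2.262
  w = (-9 - (-2)·-0.857 - (4)·-2.262) / (10) = -0.167
Iteration 2:
  u = (-6 - (3)·-2.262 - (-1)·-0.167) / (7) = 0.088
  v = (-11 - (-3)·0.088 - (-2)·-0.167) / (6) = -1.845
  w = (-9 - (-2)·0.088 - (4)·-1.845) / (10) = -0.144
Iteration 3:
  u = (-6 - (3)·-1.845 - (-1)·-0.144) / (7) = -0.087
  v = (-11 - (-3)·-0.087 - (-2)·-0.144) / (6) = -1.925
  w = (-9 - (-2)·-0.087 - (4)·-1.925) / (10) = -0.147

-0.087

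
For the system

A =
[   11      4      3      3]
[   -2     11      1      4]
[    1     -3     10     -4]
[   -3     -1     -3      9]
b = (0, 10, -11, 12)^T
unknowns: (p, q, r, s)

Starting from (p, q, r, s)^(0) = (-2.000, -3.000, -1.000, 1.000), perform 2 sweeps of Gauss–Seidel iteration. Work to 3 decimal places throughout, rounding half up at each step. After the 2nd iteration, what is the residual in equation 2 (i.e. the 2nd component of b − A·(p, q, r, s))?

1.929

Iteration 1:
  p = (0 - (4)·-3.000 - (3)·-1.000 - (3)·1.000) / (11) = 1.091
  q = (10 - (-2)·1.091 - (1)·-1.000 - (4)·1.000) / (11) = 0.835
  r = (-11 - (1)·1.091 - (-3)·0.835 - (-4)·1.000) / (10) = -0.559
  s = (12 - (-3)·1.091 - (-1)·0.835 - (-3)·-0.559) / (9) = 1.603
Iteration 2:
  p = (0 - (4)·0.835 - (3)·-0.559 - (3)·1.603) / (11) = -0.588
  q = (10 - (-2)·-0.588 - (1)·-0.559 - (4)·1.603) / (11) = 0.270
  r = (-11 - (1)·-0.588 - (-3)·0.270 - (-4)·1.603) / (10) = -0.319
  s = (12 - (-3)·-0.588 - (-1)·0.270 - (-3)·-0.319) / (9) = 1.061
Residual b − A·x = (3.162, 1.929, -2.168, 0.000)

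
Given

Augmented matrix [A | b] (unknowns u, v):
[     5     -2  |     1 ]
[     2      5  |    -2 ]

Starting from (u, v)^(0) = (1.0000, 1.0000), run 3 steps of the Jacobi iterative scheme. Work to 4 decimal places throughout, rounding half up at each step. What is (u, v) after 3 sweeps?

Iteration 1:
  u = (1 - (-2)·1.0000) / (5) = 0.6000
  v = (-2 - (2)·1.0000) / (5) = -0.8000
Iteration 2:
  u = (1 - (-2)·-0.8000) / (5) = -0.1200
  v = (-2 - (2)·0.6000) / (5) = -0.6400
Iteration 3:
  u = (1 - (-2)·-0.6400) / (5) = -0.0560
  v = (-2 - (2)·-0.1200) / (5) = -0.3520

(-0.0560, -0.3520)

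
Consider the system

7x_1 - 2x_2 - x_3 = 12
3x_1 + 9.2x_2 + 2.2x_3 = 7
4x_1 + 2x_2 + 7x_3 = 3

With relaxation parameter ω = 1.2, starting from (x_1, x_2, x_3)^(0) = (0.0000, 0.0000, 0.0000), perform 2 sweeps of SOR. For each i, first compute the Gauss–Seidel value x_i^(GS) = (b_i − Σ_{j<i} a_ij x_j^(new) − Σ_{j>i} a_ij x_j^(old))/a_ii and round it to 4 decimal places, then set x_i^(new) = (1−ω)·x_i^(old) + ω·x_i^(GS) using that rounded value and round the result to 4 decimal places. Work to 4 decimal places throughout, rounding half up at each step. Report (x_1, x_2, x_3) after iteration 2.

Iteration 1:
  x_1: GS value = (12 - (-2)·0.0000 - (-1)·0.0000) / (7) = 1.7143;  x_1 ← (1−ω)·0.0000 + ω·1.7143 = 2.0572
  x_2: GS value = (7 - (3)·2.0572 - (2.2)·0.0000) / (9.2) = 0.0900;  x_2 ← (1−ω)·0.0000 + ω·0.0900 = 0.1080
  x_3: GS value = (3 - (4)·2.0572 - (2)·0.1080) / (7) = -0.7778;  x_3 ← (1−ω)·0.0000 + ω·-0.7778 = -0.9334
Iteration 2:
  x_1: GS value = (12 - (-2)·0.1080 - (-1)·-0.9334) / (7) = 1.6118;  x_1 ← (1−ω)·2.0572 + ω·1.6118 = 1.5227
  x_2: GS value = (7 - (3)·1.5227 - (2.2)·-0.9334) / (9.2) = 0.4875;  x_2 ← (1−ω)·0.1080 + ω·0.4875 = 0.5634
  x_3: GS value = (3 - (4)·1.5227 - (2)·0.5634) / (7) = -0.6025;  x_3 ← (1−ω)·-0.9334 + ω·-0.6025 = -0.5363

(1.5227, 0.5634, -0.5363)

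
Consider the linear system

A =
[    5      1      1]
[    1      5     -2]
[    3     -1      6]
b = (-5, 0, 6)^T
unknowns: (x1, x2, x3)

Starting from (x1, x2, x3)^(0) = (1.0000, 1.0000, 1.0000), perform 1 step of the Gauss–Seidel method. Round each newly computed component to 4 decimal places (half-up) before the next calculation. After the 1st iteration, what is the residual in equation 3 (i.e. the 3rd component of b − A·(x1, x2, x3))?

Iteration 1:
  x1 = (-5 - (1)·1.0000 - (1)·1.0000) / (5) = -1.4000
  x2 = (0 - (1)·-1.4000 - (-2)·1.0000) / (5) = 0.6800
  x3 = (6 - (3)·-1.4000 - (-1)·0.6800) / (6) = 1.8133
Residual b − A·x = (-0.4933, 1.6266, 0.0002)

0.0002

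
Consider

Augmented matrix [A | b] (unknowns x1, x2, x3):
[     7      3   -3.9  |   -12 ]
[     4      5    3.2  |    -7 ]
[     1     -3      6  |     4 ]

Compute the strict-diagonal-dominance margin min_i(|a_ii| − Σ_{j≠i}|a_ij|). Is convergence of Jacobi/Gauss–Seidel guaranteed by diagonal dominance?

-2.2

row 1: |7| − (3+3.9) = 0.1
row 2: |5| − (4+3.2) = -2.2
row 3: |6| − (1+3) = 2
minimum over rows = -2.2 → not strictly diagonally dominant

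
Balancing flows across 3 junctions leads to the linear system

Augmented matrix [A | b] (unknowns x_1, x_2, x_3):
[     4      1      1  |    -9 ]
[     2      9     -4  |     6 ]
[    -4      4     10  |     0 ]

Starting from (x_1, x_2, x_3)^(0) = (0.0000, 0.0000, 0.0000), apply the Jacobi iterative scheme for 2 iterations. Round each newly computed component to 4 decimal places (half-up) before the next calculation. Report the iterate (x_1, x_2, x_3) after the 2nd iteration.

(-2.4167, 1.1667, -1.1667)

Iteration 1:
  x_1 = (-9 - (1)·0.0000 - (1)·0.0000) / (4) = -2.2500
  x_2 = (6 - (2)·0.0000 - (-4)·0.0000) / (9) = 0.6667
  x_3 = (0 - (-4)·0.0000 - (4)·0.0000) / (10) = 0.0000
Iteration 2:
  x_1 = (-9 - (1)·0.6667 - (1)·0.0000) / (4) = -2.4167
  x_2 = (6 - (2)·-2.2500 - (-4)·0.0000) / (9) = 1.1667
  x_3 = (0 - (-4)·-2.2500 - (4)·0.6667) / (10) = -1.1667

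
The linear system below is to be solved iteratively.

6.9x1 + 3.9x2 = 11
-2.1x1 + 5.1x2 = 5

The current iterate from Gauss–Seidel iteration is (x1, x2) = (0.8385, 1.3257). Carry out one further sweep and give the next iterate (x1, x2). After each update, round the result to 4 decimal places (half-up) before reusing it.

(0.8449, 1.3283)

One sweep:
  x1 = (11 - (3.9)·1.3257) / (6.9) = 0.8449
  x2 = (5 - (-2.1)·0.8449) / (5.1) = 1.3283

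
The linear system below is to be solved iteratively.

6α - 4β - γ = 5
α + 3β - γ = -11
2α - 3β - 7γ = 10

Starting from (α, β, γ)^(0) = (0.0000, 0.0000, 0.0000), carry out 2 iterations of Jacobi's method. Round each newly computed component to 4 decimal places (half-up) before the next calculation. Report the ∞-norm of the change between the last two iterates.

2.6825

Iteration 1:
  α = (5 - (-4)·0.0000 - (-1)·0.0000) / (6) = 0.8333
  β = (-11 - (1)·0.0000 - (-1)·0.0000) / (3) = -3.6667
  γ = (10 - (2)·0.0000 - (-3)·0.0000) / (-7) = -1.4286
Iteration 2:
  α = (5 - (-4)·-3.6667 - (-1)·-1.4286) / (6) = -1.8492
  β = (-11 - (1)·0.8333 - (-1)·-1.4286) / (3) = -4.4206
  γ = (10 - (2)·0.8333 - (-3)·-3.6667) / (-7) = 0.3810
Change: (-2.6825, -0.7539, 1.8096) → max |·| = 2.6825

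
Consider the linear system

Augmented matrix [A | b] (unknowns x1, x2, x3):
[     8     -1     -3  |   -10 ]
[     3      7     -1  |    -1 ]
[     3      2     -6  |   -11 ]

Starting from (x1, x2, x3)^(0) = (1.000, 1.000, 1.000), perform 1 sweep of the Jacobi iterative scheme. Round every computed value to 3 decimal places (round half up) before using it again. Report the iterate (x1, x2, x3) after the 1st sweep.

(-0.750, -0.429, 2.667)

Iteration 1:
  x1 = (-10 - (-1)·1.000 - (-3)·1.000) / (8) = -0.750
  x2 = (-1 - (3)·1.000 - (-1)·1.000) / (7) = -0.429
  x3 = (-11 - (3)·1.000 - (2)·1.000) / (-6) = 2.667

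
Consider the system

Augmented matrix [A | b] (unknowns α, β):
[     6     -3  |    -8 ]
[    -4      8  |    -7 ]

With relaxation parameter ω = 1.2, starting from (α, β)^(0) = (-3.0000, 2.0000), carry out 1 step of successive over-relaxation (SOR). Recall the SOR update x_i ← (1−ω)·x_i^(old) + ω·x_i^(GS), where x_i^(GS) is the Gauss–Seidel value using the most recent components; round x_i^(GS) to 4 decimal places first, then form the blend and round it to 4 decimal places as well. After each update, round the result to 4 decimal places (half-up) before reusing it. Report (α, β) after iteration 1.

(0.2000, -1.3300)

Iteration 1:
  α: GS value = (-8 - (-3)·2.0000) / (6) = -0.3333;  α ← (1−ω)·-3.0000 + ω·-0.3333 = 0.2000
  β: GS value = (-7 - (-4)·0.2000) / (8) = -0.7750;  β ← (1−ω)·2.0000 + ω·-0.7750 = -1.3300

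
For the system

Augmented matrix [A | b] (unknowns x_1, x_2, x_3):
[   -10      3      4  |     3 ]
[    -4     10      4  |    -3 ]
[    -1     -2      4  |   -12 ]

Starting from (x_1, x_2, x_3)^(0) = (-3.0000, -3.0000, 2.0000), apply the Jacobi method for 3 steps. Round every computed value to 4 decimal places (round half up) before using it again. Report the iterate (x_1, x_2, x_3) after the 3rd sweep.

(-1.5080, 0.1640, -2.9525)

Iteration 1:
  x_1 = (3 - (3)·-3.0000 - (4)·2.0000) / (-10) = -0.4000
  x_2 = (-3 - (-4)·-3.0000 - (4)·2.0000) / (10) = -2.3000
  x_3 = (-12 - (-1)·-3.0000 - (-2)·-3.0000) / (4) = -5.2500
Iteration 2:
  x_1 = (3 - (3)·-2.3000 - (4)·-5.2500) / (-10) = -3.0900
  x_2 = (-3 - (-4)·-0.4000 - (4)·-5.2500) / (10) = 1.6400
  x_3 = (-12 - (-1)·-0.4000 - (-2)·-2.3000) / (4) = -4.2500
Iteration 3:
  x_1 = (3 - (3)·1.6400 - (4)·-4.2500) / (-10) = -1.5080
  x_2 = (-3 - (-4)·-3.0900 - (4)·-4.2500) / (10) = 0.1640
  x_3 = (-12 - (-1)·-3.0900 - (-2)·1.6400) / (4) = -2.9525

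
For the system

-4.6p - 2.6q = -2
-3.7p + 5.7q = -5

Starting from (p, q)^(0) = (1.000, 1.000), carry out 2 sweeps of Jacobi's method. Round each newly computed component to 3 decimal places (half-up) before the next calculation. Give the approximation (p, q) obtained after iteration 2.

(0.564, -0.962)

Iteration 1:
  p = (-2 - (-2.6)·1.000) / (-4.6) = -0.130
  q = (-5 - (-3.7)·1.000) / (5.7) = -0.228
Iteration 2:
  p = (-2 - (-2.6)·-0.228) / (-4.6) = 0.564
  q = (-5 - (-3.7)·-0.130) / (5.7) = -0.962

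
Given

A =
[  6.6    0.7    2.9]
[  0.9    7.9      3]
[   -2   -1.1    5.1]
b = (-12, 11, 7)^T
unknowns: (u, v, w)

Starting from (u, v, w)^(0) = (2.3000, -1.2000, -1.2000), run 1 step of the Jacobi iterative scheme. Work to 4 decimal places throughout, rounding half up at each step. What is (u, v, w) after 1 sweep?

Iteration 1:
  u = (-12 - (0.7)·-1.2000 - (2.9)·-1.2000) / (6.6) = -1.1636
  v = (11 - (0.9)·2.3000 - (3)·-1.2000) / (7.9) = 1.5861
  w = (7 - (-2)·2.3000 - (-1.1)·-1.2000) / (5.1) = 2.0157

(-1.1636, 1.5861, 2.0157)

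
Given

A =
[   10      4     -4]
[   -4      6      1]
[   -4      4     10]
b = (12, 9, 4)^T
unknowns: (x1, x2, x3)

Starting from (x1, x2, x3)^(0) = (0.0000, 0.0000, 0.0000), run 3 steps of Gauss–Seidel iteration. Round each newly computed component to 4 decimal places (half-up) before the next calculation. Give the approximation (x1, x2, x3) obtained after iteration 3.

(0.4599, 1.8345, -0.1498)

Iteration 1:
  x1 = (12 - (4)·0.0000 - (-4)·0.0000) / (10) = 1.2000
  x2 = (9 - (-4)·1.2000 - (1)·0.0000) / (6) = 2.3000
  x3 = (4 - (-4)·1.2000 - (4)·2.3000) / (10) = -0.0400
Iteration 2:
  x1 = (12 - (4)·2.3000 - (-4)·-0.0400) / (10) = 0.2640
  x2 = (9 - (-4)·0.2640 - (1)·-0.0400) / (6) = 1.6827
  x3 = (4 - (-4)·0.2640 - (4)·1.6827) / (10) = -0.1675
Iteration 3:
  x1 = (12 - (4)·1.6827 - (-4)·-0.1675) / (10) = 0.4599
  x2 = (9 - (-4)·0.4599 - (1)·-0.1675) / (6) = 1.8345
  x3 = (4 - (-4)·0.4599 - (4)·1.8345) / (10) = -0.1498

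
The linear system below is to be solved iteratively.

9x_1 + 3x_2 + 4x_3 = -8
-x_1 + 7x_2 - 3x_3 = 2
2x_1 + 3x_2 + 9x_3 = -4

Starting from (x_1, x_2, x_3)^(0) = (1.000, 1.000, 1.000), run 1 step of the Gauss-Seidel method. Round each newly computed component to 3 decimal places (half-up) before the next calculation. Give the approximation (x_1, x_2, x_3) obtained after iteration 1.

(-1.667, 0.476, -0.233)

Iteration 1:
  x_1 = (-8 - (3)·1.000 - (4)·1.000) / (9) = -1.667
  x_2 = (2 - (-1)·-1.667 - (-3)·1.000) / (7) = 0.476
  x_3 = (-4 - (2)·-1.667 - (3)·0.476) / (9) = -0.233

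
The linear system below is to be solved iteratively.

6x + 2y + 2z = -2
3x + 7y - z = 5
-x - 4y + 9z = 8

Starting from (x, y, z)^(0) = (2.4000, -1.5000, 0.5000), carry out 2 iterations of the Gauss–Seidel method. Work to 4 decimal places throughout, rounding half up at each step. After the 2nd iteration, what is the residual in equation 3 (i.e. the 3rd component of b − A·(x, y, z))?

Iteration 1:
  x = (-2 - (2)·-1.5000 - (2)·0.5000) / (6) = 0.0000
  y = (5 - (3)·0.0000 - (-1)·0.5000) / (7) = 0.7857
  z = (8 - (-1)·0.0000 - (-4)·0.7857) / (9) = 1.2381
Iteration 2:
  x = (-2 - (2)·0.7857 - (2)·1.2381) / (6) = -1.0079
  y = (5 - (3)·-1.0079 - (-1)·1.2381) / (7) = 1.3231
  z = (8 - (-1)·-1.0079 - (-4)·1.3231) / (9) = 1.3649
Residual b − A·x = (-1.3286, 0.1269, 0.0004)

0.0004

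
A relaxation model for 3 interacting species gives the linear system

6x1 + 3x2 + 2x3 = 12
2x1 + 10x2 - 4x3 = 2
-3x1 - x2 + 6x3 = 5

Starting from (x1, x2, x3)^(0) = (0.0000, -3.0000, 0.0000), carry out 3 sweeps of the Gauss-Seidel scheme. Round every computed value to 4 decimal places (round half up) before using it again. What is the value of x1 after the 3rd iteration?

Iteration 1:
  x1 = (12 - (3)·-3.0000 - (2)·0.0000) / (6) = 3.5000
  x2 = (2 - (2)·3.5000 - (-4)·0.0000) / (10) = -0.5000
  x3 = (5 - (-3)·3.5000 - (-1)·-0.5000) / (6) = 2.5000
Iteration 2:
  x1 = (12 - (3)·-0.5000 - (2)·2.5000) / (6) = 1.4167
  x2 = (2 - (2)·1.4167 - (-4)·2.5000) / (10) = 0.9167
  x3 = (5 - (-3)·1.4167 - (-1)·0.9167) / (6) = 1.6945
Iteration 3:
  x1 = (12 - (3)·0.9167 - (2)·1.6945) / (6) = 0.9768
  x2 = (2 - (2)·0.9768 - (-4)·1.6945) / (10) = 0.6824
  x3 = (5 - (-3)·0.9768 - (-1)·0.6824) / (6) = 1.4355

0.9768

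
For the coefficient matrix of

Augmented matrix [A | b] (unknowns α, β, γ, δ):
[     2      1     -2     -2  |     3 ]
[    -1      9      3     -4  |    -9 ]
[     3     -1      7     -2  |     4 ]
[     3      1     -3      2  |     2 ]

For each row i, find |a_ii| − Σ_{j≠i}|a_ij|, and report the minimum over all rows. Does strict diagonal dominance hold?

-5

row 1: |2| − (1+2+2) = -3
row 2: |9| − (1+3+4) = 1
row 3: |7| − (3+1+2) = 1
row 4: |2| − (3+1+3) = -5
minimum over rows = -5 → not strictly diagonally dominant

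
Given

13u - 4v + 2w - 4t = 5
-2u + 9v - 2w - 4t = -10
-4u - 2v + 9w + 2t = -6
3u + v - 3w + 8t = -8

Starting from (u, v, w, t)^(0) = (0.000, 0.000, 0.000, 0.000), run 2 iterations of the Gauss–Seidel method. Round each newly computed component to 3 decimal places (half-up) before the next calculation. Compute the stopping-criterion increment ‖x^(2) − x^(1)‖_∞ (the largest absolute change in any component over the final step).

0.866

Iteration 1:
  u = (5 - (-4)·0.000 - (2)·0.000 - (-4)·0.000) / (13) = 0.385
  v = (-10 - (-2)·0.385 - (-2)·0.000 - (-4)·0.000) / (9) = -1.026
  w = (-6 - (-4)·0.385 - (-2)·-1.026 - (2)·0.000) / (9) = -0.724
  t = (-8 - (3)·0.385 - (1)·-1.026 - (-3)·-0.724) / (8) = -1.288
Iteration 2:
  u = (5 - (-4)·-1.026 - (2)·-0.724 - (-4)·-1.288) / (13) = -0.216
  v = (-10 - (-2)·-0.216 - (-2)·-0.724 - (-4)·-1.288) / (9) = -1.892
  w = (-6 - (-4)·-0.216 - (-2)·-1.892 - (2)·-1.288) / (9) = -0.897
  t = (-8 - (3)·-0.216 - (1)·-1.892 - (-3)·-0.897) / (8) = -1.019
Change: (-0.601, -0.866, -0.173, 0.269) → max |·| = 0.866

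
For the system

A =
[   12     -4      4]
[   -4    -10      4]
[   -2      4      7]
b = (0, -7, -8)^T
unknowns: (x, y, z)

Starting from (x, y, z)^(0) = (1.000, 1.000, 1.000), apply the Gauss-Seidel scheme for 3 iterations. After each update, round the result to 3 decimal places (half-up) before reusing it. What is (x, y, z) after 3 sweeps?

Iteration 1:
  x = (0 - (-4)·1.000 - (4)·1.000) / (12) = 0.000
  y = (-7 - (-4)·0.000 - (4)·1.000) / (-10) = 1.100
  z = (-8 - (-2)·0.000 - (4)·1.100) / (7) = -1.771
Iteration 2:
  x = (0 - (-4)·1.100 - (4)·-1.771) / (12) = 0.957
  y = (-7 - (-4)·0.957 - (4)·-1.771) / (-10) = -0.391
  z = (-8 - (-2)·0.957 - (4)·-0.391) / (7) = -0.646
Iteration 3:
  x = (0 - (-4)·-0.391 - (4)·-0.646) / (12) = 0.085
  y = (-7 - (-4)·0.085 - (4)·-0.646) / (-10) = 0.408
  z = (-8 - (-2)·0.085 - (4)·0.408) / (7) = -1.352

(0.085, 0.408, -1.352)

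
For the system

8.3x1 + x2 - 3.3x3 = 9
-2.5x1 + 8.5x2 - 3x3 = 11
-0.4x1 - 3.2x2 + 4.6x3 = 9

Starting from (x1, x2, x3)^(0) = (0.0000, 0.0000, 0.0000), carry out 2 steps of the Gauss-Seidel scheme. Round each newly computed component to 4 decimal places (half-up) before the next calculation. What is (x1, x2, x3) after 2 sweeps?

Iteration 1:
  x1 = (9 - (1)·0.0000 - (-3.3)·0.0000) / (8.3) = 1.0843
  x2 = (11 - (-2.5)·1.0843 - (-3)·0.0000) / (8.5) = 1.6130
  x3 = (9 - (-0.4)·1.0843 - (-3.2)·1.6130) / (4.6) = 3.1729
Iteration 2:
  x1 = (9 - (1)·1.6130 - (-3.3)·3.1729) / (8.3) = 2.1515
  x2 = (11 - (-2.5)·2.1515 - (-3)·3.1729) / (8.5) = 3.0468
  x3 = (9 - (-0.4)·2.1515 - (-3.2)·3.0468) / (4.6) = 4.2631

(2.1515, 3.0468, 4.2631)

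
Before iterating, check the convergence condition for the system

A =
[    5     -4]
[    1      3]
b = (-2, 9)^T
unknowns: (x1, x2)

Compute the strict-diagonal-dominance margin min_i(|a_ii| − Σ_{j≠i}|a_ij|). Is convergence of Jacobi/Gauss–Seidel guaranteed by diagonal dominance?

row 1: |5| − (4) = 1
row 2: |3| − (1) = 2
minimum over rows = 1 → strictly diagonally dominant (convergence guaranteed)

1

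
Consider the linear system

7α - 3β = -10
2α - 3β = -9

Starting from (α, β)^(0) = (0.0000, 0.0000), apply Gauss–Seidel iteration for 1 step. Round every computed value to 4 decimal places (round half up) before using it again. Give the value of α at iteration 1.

-1.4286

Iteration 1:
  α = (-10 - (-3)·0.0000) / (7) = -1.4286
  β = (-9 - (2)·-1.4286) / (-3) = 2.0476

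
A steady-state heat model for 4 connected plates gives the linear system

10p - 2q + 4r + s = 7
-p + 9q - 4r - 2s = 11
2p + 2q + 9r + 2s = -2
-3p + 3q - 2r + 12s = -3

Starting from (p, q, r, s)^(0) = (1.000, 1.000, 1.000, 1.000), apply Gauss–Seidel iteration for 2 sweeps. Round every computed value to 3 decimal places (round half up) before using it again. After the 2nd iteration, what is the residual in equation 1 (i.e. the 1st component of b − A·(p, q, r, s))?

Iteration 1:
  p = (7 - (-2)·1.000 - (4)·1.000 - (1)·1.000) / (10) = 0.400
  q = (11 - (-1)·0.400 - (-4)·1.000 - (-2)·1.000) / (9) = 1.933
  r = (-2 - (2)·0.400 - (2)·1.933 - (2)·1.000) / (9) = -0.963
  s = (-3 - (-3)·0.400 - (3)·1.933 - (-2)·-0.963) / (12) = -0.794
Iteration 2:
  p = (7 - (-2)·1.933 - (4)·-0.963 - (1)·-0.794) / (10) = 1.551
  q = (11 - (-1)·1.551 - (-4)·-0.963 - (-2)·-0.794) / (9) = 0.790
  r = (-2 - (2)·1.551 - (2)·0.790 - (2)·-0.794) / (9) = -0.566
  s = (-3 - (-3)·1.551 - (3)·0.790 - (-2)·-0.566) / (12) = -0.154
Residual b − A·x = (-4.512, 2.869, -1.280, -0.001)

-4.512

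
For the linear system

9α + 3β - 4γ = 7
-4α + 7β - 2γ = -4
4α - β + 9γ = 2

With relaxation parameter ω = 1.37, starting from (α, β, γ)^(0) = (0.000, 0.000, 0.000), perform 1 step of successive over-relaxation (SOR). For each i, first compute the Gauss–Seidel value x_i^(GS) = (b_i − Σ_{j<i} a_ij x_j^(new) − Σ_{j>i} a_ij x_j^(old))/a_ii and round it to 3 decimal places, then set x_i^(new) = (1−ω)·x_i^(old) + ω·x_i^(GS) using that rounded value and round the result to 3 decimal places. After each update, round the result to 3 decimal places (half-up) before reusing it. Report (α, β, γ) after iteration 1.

(1.066, 0.052, -0.337)

Iteration 1:
  α: GS value = (7 - (3)·0.000 - (-4)·0.000) / (9) = 0.778;  α ← (1−ω)·0.000 + ω·0.778 = 1.066
  β: GS value = (-4 - (-4)·1.066 - (-2)·0.000) / (7) = 0.038;  β ← (1−ω)·0.000 + ω·0.038 = 0.052
  γ: GS value = (2 - (4)·1.066 - (-1)·0.052) / (9) = -0.246;  γ ← (1−ω)·0.000 + ω·-0.246 = -0.337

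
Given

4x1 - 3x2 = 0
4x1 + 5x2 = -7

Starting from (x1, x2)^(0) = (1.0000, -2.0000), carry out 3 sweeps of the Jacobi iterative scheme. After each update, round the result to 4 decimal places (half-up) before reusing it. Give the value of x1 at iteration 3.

Iteration 1:
  x1 = (0 - (-3)·-2.0000) / (4) = -1.5000
  x2 = (-7 - (4)·1.0000) / (5) = -2.2000
Iteration 2:
  x1 = (0 - (-3)·-2.2000) / (4) = -1.6500
  x2 = (-7 - (4)·-1.5000) / (5) = -0.2000
Iteration 3:
  x1 = (0 - (-3)·-0.2000) / (4) = -0.1500
  x2 = (-7 - (4)·-1.6500) / (5) = -0.0800

-0.1500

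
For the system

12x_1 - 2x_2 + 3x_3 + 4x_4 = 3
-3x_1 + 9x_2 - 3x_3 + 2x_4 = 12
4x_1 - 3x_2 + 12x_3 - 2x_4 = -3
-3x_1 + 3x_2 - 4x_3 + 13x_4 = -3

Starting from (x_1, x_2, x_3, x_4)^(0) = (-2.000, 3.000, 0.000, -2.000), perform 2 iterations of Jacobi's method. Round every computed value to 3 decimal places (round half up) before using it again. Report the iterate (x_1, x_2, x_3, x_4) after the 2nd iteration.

(0.689, 2.391, -0.675, 0.096)

Iteration 1:
  x_1 = (3 - (-2)·3.000 - (3)·0.000 - (4)·-2.000) / (12) = 1.417
  x_2 = (12 - (-3)·-2.000 - (-3)·0.000 - (2)·-2.000) / (9) = 1.111
  x_3 = (-3 - (4)·-2.000 - (-3)·3.000 - (-2)·-2.000) / (12) = 0.833
  x_4 = (-3 - (-3)·-2.000 - (3)·3.000 - (-4)·0.000) / (13) = -1.385
Iteration 2:
  x_1 = (3 - (-2)·1.111 - (3)·0.833 - (4)·-1.385) / (12) = 0.689
  x_2 = (12 - (-3)·1.417 - (-3)·0.833 - (2)·-1.385) / (9) = 2.391
  x_3 = (-3 - (4)·1.417 - (-3)·1.111 - (-2)·-1.385) / (12) = -0.675
  x_4 = (-3 - (-3)·1.417 - (3)·1.111 - (-4)·0.833) / (13) = 0.096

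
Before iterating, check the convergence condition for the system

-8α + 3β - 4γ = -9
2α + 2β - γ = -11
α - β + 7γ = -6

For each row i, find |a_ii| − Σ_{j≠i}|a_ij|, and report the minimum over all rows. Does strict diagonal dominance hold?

row 1: |-8| − (3+4) = 1
row 2: |2| − (2+1) = -1
row 3: |7| − (1+1) = 5
minimum over rows = -1 → not strictly diagonally dominant

-1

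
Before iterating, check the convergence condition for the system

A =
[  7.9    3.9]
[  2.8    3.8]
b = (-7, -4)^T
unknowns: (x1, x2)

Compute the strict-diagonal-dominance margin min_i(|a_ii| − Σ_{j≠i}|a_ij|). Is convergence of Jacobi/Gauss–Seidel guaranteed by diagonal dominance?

row 1: |7.9| − (3.9) = 4
row 2: |3.8| − (2.8) = 1
minimum over rows = 1 → strictly diagonally dominant (convergence guaranteed)

1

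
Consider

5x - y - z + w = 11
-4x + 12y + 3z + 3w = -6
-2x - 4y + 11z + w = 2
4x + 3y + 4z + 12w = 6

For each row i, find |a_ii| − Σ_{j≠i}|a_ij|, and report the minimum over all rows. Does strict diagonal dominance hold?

row 1: |5| − (1+1+1) = 2
row 2: |12| − (4+3+3) = 2
row 3: |11| − (2+4+1) = 4
row 4: |12| − (4+3+4) = 1
minimum over rows = 1 → strictly diagonally dominant (convergence guaranteed)

1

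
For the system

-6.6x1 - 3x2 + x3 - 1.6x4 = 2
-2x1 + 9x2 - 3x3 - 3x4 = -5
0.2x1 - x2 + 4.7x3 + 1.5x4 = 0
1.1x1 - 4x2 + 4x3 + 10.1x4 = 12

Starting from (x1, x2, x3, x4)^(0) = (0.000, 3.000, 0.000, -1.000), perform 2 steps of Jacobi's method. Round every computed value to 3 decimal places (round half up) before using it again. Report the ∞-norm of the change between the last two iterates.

1.844

Iteration 1:
  x1 = (2 - (-3)·3.000 - (1)·0.000 - (-1.6)·-1.000) / (-6.6) = -1.424
  x2 = (-5 - (-2)·0.000 - (-3)·0.000 - (-3)·-1.000) / (9) = -0.889
  x3 = (0 - (0.2)·0.000 - (-1)·3.000 - (1.5)·-1.000) / (4.7) = 0.957
  x4 = (12 - (1.1)·0.000 - (-4)·3.000 - (4)·0.000) / (10.1) = 2.376
Iteration 2:
  x1 = (2 - (-3)·-0.889 - (1)·0.957 - (-1.6)·2.376) / (-6.6) = -0.330
  x2 = (-5 - (-2)·-1.424 - (-3)·0.957 - (-3)·2.376) / (9) = 0.239
  x3 = (0 - (0.2)·-1.424 - (-1)·-0.889 - (1.5)·2.376) / (4.7) = -0.887
  x4 = (12 - (1.1)·-1.424 - (-4)·-0.889 - (4)·0.957) / (10.1) = 0.612
Change: (1.094, 1.128, -1.844, -1.764) → max |·| = 1.844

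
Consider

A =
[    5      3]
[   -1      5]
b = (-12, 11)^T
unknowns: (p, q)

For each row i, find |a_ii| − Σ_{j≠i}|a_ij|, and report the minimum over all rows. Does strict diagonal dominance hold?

2

row 1: |5| − (3) = 2
row 2: |5| − (1) = 4
minimum over rows = 2 → strictly diagonally dominant (convergence guaranteed)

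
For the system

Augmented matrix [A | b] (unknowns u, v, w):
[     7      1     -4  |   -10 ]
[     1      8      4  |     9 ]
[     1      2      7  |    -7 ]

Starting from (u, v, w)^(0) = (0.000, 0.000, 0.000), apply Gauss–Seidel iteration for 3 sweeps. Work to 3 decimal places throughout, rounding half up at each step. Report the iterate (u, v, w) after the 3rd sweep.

Iteration 1:
  u = (-10 - (1)·0.000 - (-4)·0.000) / (7) = -1.429
  v = (9 - (1)·-1.429 - (4)·0.000) / (8) = 1.304
  w = (-7 - (1)·-1.429 - (2)·1.304) / (7) = -1.168
Iteration 2:
  u = (-10 - (1)·1.304 - (-4)·-1.168) / (7) = -2.282
  v = (9 - (1)·-2.282 - (4)·-1.168) / (8) = 1.994
  w = (-7 - (1)·-2.282 - (2)·1.994) / (7) = -1.244
Iteration 3:
  u = (-10 - (1)·1.994 - (-4)·-1.244) / (7) = -2.424
  v = (9 - (1)·-2.424 - (4)·-1.244) / (8) = 2.050
  w = (-7 - (1)·-2.424 - (2)·2.050) / (7) = -1.239

(-2.424, 2.050, -1.239)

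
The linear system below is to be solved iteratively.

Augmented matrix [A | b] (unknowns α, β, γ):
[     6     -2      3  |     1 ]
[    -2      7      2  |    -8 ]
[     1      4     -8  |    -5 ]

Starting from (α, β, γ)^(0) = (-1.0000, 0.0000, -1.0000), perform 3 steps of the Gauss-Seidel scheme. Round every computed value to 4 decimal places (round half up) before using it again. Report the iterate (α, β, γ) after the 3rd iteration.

Iteration 1:
  α = (1 - (-2)·0.0000 - (3)·-1.0000) / (6) = 0.6667
  β = (-8 - (-2)·0.6667 - (2)·-1.0000) / (7) = -0.6667
  γ = (-5 - (1)·0.6667 - (4)·-0.6667) / (-8) = 0.3750
Iteration 2:
  α = (1 - (-2)·-0.6667 - (3)·0.3750) / (6) = -0.2431
  β = (-8 - (-2)·-0.2431 - (2)·0.3750) / (7) = -1.3195
  γ = (-5 - (1)·-0.2431 - (4)·-1.3195) / (-8) = -0.0651
Iteration 3:
  α = (1 - (-2)·-1.3195 - (3)·-0.0651) / (6) = -0.2406
  β = (-8 - (-2)·-0.2406 - (2)·-0.0651) / (7) = -1.1930
  γ = (-5 - (1)·-0.2406 - (4)·-1.1930) / (-8) = -0.0016

(-0.2406, -1.1930, -0.0016)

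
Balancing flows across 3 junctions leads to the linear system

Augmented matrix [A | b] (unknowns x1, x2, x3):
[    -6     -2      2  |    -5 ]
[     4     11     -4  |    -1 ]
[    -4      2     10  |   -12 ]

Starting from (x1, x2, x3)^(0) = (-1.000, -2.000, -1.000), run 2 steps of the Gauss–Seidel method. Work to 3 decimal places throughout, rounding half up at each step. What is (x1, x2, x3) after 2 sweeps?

(0.941, -0.636, -0.696)

Iteration 1:
  x1 = (-5 - (-2)·-2.000 - (2)·-1.000) / (-6) = 1.167
  x2 = (-1 - (4)·1.167 - (-4)·-1.000) / (11) = -0.879
  x3 = (-12 - (-4)·1.167 - (2)·-0.879) / (10) = -0.557
Iteration 2:
  x1 = (-5 - (-2)·-0.879 - (2)·-0.557) / (-6) = 0.941
  x2 = (-1 - (4)·0.941 - (-4)·-0.557) / (11) = -0.636
  x3 = (-12 - (-4)·0.941 - (2)·-0.636) / (10) = -0.696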